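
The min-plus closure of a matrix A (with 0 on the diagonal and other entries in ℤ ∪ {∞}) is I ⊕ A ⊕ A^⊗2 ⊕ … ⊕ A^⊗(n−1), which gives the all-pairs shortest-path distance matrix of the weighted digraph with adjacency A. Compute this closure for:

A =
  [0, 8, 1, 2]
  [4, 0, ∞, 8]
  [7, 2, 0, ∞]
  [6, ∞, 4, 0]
Closure =
  [0, 3, 1, 2]
  [4, 0, 5, 6]
  [6, 2, 0, 8]
  [6, 6, 4, 0]

This is the Floyd-Warshall all-pairs shortest-path computation. For each intermediate vertex k = 0, 1, …, 3, update dist[i][j] ← min(dist[i][j], dist[i][k] + dist[k][j]). The final matrix gives, for each (i, j), the minimum total weight of any directed path from i to j (possibly empty when i = j).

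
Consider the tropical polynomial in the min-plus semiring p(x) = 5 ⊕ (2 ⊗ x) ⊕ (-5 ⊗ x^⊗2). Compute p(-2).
p(-2) = -9

A tropical monomial a ⊗ x^⊗i evaluates to a + i · x. Evaluating each term at x = -2:
  Term 0 contributes 5 + 0 · -2 = 5
  Term 1 contributes 2 + 1 · -2 = 0
  Term 2 contributes -5 + 2 · -2 = -9
p(-2) = ⊕ of these = min[5, 0, -9] = -9.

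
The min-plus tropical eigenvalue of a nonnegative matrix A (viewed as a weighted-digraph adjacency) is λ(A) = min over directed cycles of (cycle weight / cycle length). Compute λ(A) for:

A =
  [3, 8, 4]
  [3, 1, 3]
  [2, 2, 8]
λ(A) = 1

Enumerate directed cycles and compute their means (weight / length). Sample:
  cycle 0 → 0: weight = 3, length = 1, mean = 3/1 ≈ 3.000
  cycle 1 → 1: weight = 1, length = 1, mean = 1/1 ≈ 1.000
  cycle 2 → 2: weight = 8, length = 1, mean = 8/1 ≈ 8.000
  cycle 0 → 1 → 0: weight = 11, length = 2, mean = 11/2 ≈ 5.500
  cycle 0 → 2 → 0: weight = 6, length = 2, mean = 6/2 ≈ 3.000
  cycle 1 → 0 → 1: weight = 11, length = 2, mean = 11/2 ≈ 5.500
Minimum mean = 1.000, attained e.g. along the cycle 1 → 1 with weight 1 and length 1. So λ(A) = 1/1 = 1.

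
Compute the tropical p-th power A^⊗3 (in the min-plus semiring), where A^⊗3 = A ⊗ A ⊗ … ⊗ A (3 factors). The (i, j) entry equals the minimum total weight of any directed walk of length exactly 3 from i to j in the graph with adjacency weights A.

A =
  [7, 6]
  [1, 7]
A^⊗3 =
  [14, 13]
  [8, 14]

Each entry (A^⊗3)_ij equals the minimum over all length-3 walks i = v_0 → v_1 → … → v_3 = j of Σ_t A[v_t][v_{t+1}]. For example, for (i, j) = (0, 1) we minimise over 4 possible intermediate vertex sequences; the minimum is 13, attained along the walk 0 → 1 → 0 → 1.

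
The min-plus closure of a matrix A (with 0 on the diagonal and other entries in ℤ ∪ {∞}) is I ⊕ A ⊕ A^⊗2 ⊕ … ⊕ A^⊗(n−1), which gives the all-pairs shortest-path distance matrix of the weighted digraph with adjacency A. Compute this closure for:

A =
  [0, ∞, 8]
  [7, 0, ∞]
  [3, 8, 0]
Closure =
  [0, 16, 8]
  [7, 0, 15]
  [3, 8, 0]

This is the Floyd-Warshall all-pairs shortest-path computation. For each intermediate vertex k = 0, 1, …, 2, update dist[i][j] ← min(dist[i][j], dist[i][k] + dist[k][j]). The final matrix gives, for each (i, j), the minimum total weight of any directed path from i to j (possibly empty when i = j).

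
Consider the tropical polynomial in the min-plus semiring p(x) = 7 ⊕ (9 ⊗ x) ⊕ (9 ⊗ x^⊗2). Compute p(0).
p(0) = 7

A tropical monomial a ⊗ x^⊗i evaluates to a + i · x. Evaluating each term at x = 0:
  Term 0 contributes 7 + 0 · 0 = 7
  Term 1 contributes 9 + 1 · 0 = 9
  Term 2 contributes 9 + 2 · 0 = 9
p(0) = ⊕ of these = min[7, 9, 9] = 7.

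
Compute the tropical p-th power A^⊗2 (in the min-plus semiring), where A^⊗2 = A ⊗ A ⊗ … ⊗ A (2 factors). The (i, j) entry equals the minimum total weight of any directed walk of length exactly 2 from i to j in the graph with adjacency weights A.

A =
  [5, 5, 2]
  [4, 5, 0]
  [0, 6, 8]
A^⊗2 =
  [2, 8, 5]
  [0, 6, 5]
  [5, 5, 2]

Each entry (A^⊗2)_ij equals the minimum over all length-2 walks i = v_0 → v_1 → … → v_2 = j of Σ_t A[v_t][v_{t+1}]. For example, for (i, j) = (0, 2) we minimise over 3 possible intermediate vertex sequences; the minimum is 5, attained along the walk 0 → 1 → 2.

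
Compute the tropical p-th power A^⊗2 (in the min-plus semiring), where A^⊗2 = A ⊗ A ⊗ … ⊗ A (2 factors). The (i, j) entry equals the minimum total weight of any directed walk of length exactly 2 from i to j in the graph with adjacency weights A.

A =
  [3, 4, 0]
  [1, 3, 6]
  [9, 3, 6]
A^⊗2 =
  [5, 3, 3]
  [4, 5, 1]
  [4, 6, 9]

Each entry (A^⊗2)_ij equals the minimum over all length-2 walks i = v_0 → v_1 → … → v_2 = j of Σ_t A[v_t][v_{t+1}]. For example, for (i, j) = (0, 2) we minimise over 3 possible intermediate vertex sequences; the minimum is 3, attained along the walk 0 → 0 → 2.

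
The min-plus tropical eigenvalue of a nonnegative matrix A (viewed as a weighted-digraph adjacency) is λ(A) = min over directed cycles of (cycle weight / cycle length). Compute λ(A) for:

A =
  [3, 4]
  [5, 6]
λ(A) = 3

Enumerate directed cycles and compute their means (weight / length). Sample:
  cycle 0 → 0: weight = 3, length = 1, mean = 3/1 ≈ 3.000
  cycle 1 → 1: weight = 6, length = 1, mean = 6/1 ≈ 6.000
  cycle 0 → 1 → 0: weight = 9, length = 2, mean = 9/2 ≈ 4.500
  cycle 1 → 0 → 1: weight = 9, length = 2, mean = 9/2 ≈ 4.500
Minimum mean = 3.000, attained e.g. along the cycle 0 → 0 with weight 3 and length 1. So λ(A) = 3/1 = 3.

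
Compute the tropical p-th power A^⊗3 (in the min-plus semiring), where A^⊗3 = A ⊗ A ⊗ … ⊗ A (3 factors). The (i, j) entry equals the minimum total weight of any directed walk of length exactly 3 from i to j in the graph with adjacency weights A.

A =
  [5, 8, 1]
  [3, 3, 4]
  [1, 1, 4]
A^⊗3 =
  [5, 5, 3]
  [5, 5, 6]
  [3, 3, 5]

Each entry (A^⊗3)_ij equals the minimum over all length-3 walks i = v_0 → v_1 → … → v_3 = j of Σ_t A[v_t][v_{t+1}]. For example, for (i, j) = (0, 2) we minimise over 9 possible intermediate vertex sequences; the minimum is 3, attained along the walk 0 → 2 → 0 → 2.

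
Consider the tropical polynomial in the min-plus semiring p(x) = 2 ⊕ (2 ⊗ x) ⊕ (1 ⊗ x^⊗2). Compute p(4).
p(4) = 2

A tropical monomial a ⊗ x^⊗i evaluates to a + i · x. Evaluating each term at x = 4:
  Term 0 contributes 2 + 0 · 4 = 2
  Term 1 contributes 2 + 1 · 4 = 6
  Term 2 contributes 1 + 2 · 4 = 9
p(4) = ⊕ of these = min[2, 6, 9] = 2.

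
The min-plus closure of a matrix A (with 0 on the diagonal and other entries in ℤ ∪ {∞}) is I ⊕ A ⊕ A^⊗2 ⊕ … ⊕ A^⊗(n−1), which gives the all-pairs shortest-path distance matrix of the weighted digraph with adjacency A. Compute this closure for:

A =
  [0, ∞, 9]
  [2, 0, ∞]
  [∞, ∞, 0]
Closure =
  [0, ∞, 9]
  [2, 0, 11]
  [∞, ∞, 0]

This is the Floyd-Warshall all-pairs shortest-path computation. For each intermediate vertex k = 0, 1, …, 2, update dist[i][j] ← min(dist[i][j], dist[i][k] + dist[k][j]). The final matrix gives, for each (i, j), the minimum total weight of any directed path from i to j (possibly empty when i = j).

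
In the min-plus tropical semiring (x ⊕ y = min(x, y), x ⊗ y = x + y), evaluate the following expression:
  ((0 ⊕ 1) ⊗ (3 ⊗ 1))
((0 ⊕ 1) ⊗ (3 ⊗ 1)) = 4

Expand innermost to outermost. Recall ⊕ takes the minimum of its arguments and ⊗ takes their sum. Working out the expression ((0 ⊕ 1) ⊗ (3 ⊗ 1)) gives 4.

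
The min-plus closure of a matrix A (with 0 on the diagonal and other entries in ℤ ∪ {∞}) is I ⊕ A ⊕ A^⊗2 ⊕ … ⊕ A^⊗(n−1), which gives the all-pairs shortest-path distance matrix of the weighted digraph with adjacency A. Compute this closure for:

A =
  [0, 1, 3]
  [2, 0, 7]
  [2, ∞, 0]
Closure =
  [0, 1, 3]
  [2, 0, 5]
  [2, 3, 0]

This is the Floyd-Warshall all-pairs shortest-path computation. For each intermediate vertex k = 0, 1, …, 2, update dist[i][j] ← min(dist[i][j], dist[i][k] + dist[k][j]). The final matrix gives, for each (i, j), the minimum total weight of any directed path from i to j (possibly empty when i = j).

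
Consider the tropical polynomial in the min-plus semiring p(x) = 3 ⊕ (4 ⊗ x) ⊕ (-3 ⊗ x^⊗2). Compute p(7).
p(7) = 3

A tropical monomial a ⊗ x^⊗i evaluates to a + i · x. Evaluating each term at x = 7:
  Term 0 contributes 3 + 0 · 7 = 3
  Term 1 contributes 4 + 1 · 7 = 11
  Term 2 contributes -3 + 2 · 7 = 11
p(7) = ⊕ of these = min[3, 11, 11] = 3.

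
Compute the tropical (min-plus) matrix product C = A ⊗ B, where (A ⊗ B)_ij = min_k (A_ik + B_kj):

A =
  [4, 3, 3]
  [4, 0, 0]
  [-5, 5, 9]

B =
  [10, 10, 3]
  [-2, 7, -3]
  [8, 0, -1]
A ⊗ B =
  [1, 3, 0]
  [-2, 0, -3]
  [3, 5, -2]

Apply the min-plus product entry-by-entry:
  C[0][0] = min over k of (A[0][0] + B[0][0] = 4 + 10 = 14, A[0][1] + B[1][0] = 3 + -2 = 1, A[0][2] + B[2][0] = 3 + 8 = 11) = 1 (attained at k = 1)
  C[0][1] = min over k of (A[0][0] + B[0][1] = 4 + 10 = 14, A[0][1] + B[1][1] = 3 + 7 = 10, A[0][2] + B[2][1] = 3 + 0 = 3) = 3 (attained at k = 2)
  C[0][2] = min over k of (A[0][0] + B[0][2] = 4 + 3 = 7, A[0][1] + B[1][2] = 3 + -3 = 0, A[0][2] + B[2][2] = 3 + -1 = 2) = 0 (attained at k = 1)
  C[1][0] = min over k of (A[1][0] + B[0][0] = 4 + 10 = 14, A[1][1] + B[1][0] = 0 + -2 = -2, A[1][2] + B[2][0] = 0 + 8 = 8) = -2 (attained at k = 1)
  C[1][1] = min over k of (A[1][0] + B[0][1] = 4 + 10 = 14, A[1][1] + B[1][1] = 0 + 7 = 7, A[1][2] + B[2][1] = 0 + 0 = 0) = 0 (attained at k = 2)
  C[1][2] = min over k of (A[1][0] + B[0][2] = 4 + 3 = 7, A[1][1] + B[1][2] = 0 + -3 = -3, A[1][2] + B[2][2] = 0 + -1 = -1) = -3 (attained at k = 1)
  C[2][0] = min over k of (A[2][0] + B[0][0] = -5 + 10 = 5, A[2][1] + B[1][0] = 5 + -2 = 3, A[2][2] + B[2][0] = 9 + 8 = 17) = 3 (attained at k = 1)
  C[2][1] = min over k of (A[2][0] + B[0][1] = -5 + 10 = 5, A[2][1] + B[1][1] = 5 + 7 = 12, A[2][2] + B[2][1] = 9 + 0 = 9) = 5 (attained at k = 0)
  C[2][2] = min over k of (A[2][0] + B[0][2] = -5 + 3 = -2, A[2][1] + B[1][2] = 5 + -3 = 2, A[2][2] + B[2][2] = 9 + -1 = 8) = -2 (attained at k = 0)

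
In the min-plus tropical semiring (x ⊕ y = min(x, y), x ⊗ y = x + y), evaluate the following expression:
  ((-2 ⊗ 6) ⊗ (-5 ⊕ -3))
((-2 ⊗ 6) ⊗ (-5 ⊕ -3)) = -1

Expand innermost to outermost. Recall ⊕ takes the minimum of its arguments and ⊗ takes their sum. Working out the expression ((-2 ⊗ 6) ⊗ (-5 ⊕ -3)) gives -1.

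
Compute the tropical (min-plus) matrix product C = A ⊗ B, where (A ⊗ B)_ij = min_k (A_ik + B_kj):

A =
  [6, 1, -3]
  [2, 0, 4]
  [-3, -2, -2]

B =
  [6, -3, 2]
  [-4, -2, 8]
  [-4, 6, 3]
A ⊗ B =
  [-7, -1, 0]
  [-4, -2, 4]
  [-6, -6, -1]

Apply the min-plus product entry-by-entry:
  C[0][0] = min over k of (A[0][0] + B[0][0] = 6 + 6 = 12, A[0][1] + B[1][0] = 1 + -4 = -3, A[0][2] + B[2][0] = -3 + -4 = -7) = -7 (attained at k = 2)
  C[0][1] = min over k of (A[0][0] + B[0][1] = 6 + -3 = 3, A[0][1] + B[1][1] = 1 + -2 = -1, A[0][2] + B[2][1] = -3 + 6 = 3) = -1 (attained at k = 1)
  C[0][2] = min over k of (A[0][0] + B[0][2] = 6 + 2 = 8, A[0][1] + B[1][2] = 1 + 8 = 9, A[0][2] + B[2][2] = -3 + 3 = 0) = 0 (attained at k = 2)
  C[1][0] = min over k of (A[1][0] + B[0][0] = 2 + 6 = 8, A[1][1] + B[1][0] = 0 + -4 = -4, A[1][2] + B[2][0] = 4 + -4 = 0) = -4 (attained at k = 1)
  C[1][1] = min over k of (A[1][0] + B[0][1] = 2 + -3 = -1, A[1][1] + B[1][1] = 0 + -2 = -2, A[1][2] + B[2][1] = 4 + 6 = 10) = -2 (attained at k = 1)
  C[1][2] = min over k of (A[1][0] + B[0][2] = 2 + 2 = 4, A[1][1] + B[1][2] = 0 + 8 = 8, A[1][2] + B[2][2] = 4 + 3 = 7) = 4 (attained at k = 0)
  C[2][0] = min over k of (A[2][0] + B[0][0] = -3 + 6 = 3, A[2][1] + B[1][0] = -2 + -4 = -6, A[2][2] + B[2][0] = -2 + -4 = -6) = -6 (attained at k = 1)
  C[2][1] = min over k of (A[2][0] + B[0][1] = -3 + -3 = -6, A[2][1] + B[1][1] = -2 + -2 = -4, A[2][2] + B[2][1] = -2 + 6 = 4) = -6 (attained at k = 0)
  C[2][2] = min over k of (A[2][0] + B[0][2] = -3 + 2 = -1, A[2][1] + B[1][2] = -2 + 8 = 6, A[2][2] + B[2][2] = -2 + 3 = 1) = -1 (attained at k = 0)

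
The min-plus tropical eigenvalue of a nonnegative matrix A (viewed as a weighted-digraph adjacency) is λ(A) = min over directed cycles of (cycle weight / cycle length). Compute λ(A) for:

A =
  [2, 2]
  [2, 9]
λ(A) = 2

Enumerate directed cycles and compute their means (weight / length). Sample:
  cycle 0 → 0: weight = 2, length = 1, mean = 2/1 ≈ 2.000
  cycle 1 → 1: weight = 9, length = 1, mean = 9/1 ≈ 9.000
  cycle 0 → 1 → 0: weight = 4, length = 2, mean = 4/2 ≈ 2.000
  cycle 1 → 0 → 1: weight = 4, length = 2, mean = 4/2 ≈ 2.000
Minimum mean = 2.000, attained e.g. along the cycle 0 → 0 with weight 2 and length 1. So λ(A) = 2/1 = 2.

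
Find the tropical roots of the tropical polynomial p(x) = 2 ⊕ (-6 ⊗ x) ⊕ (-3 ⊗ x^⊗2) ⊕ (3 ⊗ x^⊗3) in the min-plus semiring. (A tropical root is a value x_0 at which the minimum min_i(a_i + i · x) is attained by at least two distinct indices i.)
Roots: {-6, -3, 8}

Each tropical root is a break point of the lower envelope of the lines y = a_i + i · x (there are 4 lines, with slopes 0, 1, ..., 3). Only the lines that attain the minimum somewhere contribute to roots; other lines are dominated. Here the surviving (envelope) indices are i = 3, i = 2, i = 1, i = 0.
Intersections between consecutive envelope lines give the roots: for adjacent envelope indices i < j the intersection is x = (a_i − a_j) / (j − i). Reading off the sorted break points: {-6, -3, 8}.
Verification: at each break x_0, at least two indices attain the minimum of min_i(a_i + i · x_0).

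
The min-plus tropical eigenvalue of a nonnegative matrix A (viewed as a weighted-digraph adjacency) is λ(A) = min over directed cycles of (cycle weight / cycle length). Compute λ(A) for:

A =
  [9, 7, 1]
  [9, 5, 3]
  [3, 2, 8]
λ(A) = 2

Enumerate directed cycles and compute their means (weight / length). Sample:
  cycle 0 → 0: weight = 9, length = 1, mean = 9/1 ≈ 9.000
  cycle 1 → 1: weight = 5, length = 1, mean = 5/1 ≈ 5.000
  cycle 2 → 2: weight = 8, length = 1, mean = 8/1 ≈ 8.000
  cycle 0 → 1 → 0: weight = 16, length = 2, mean = 16/2 ≈ 8.000
  cycle 0 → 2 → 0: weight = 4, length = 2, mean = 4/2 ≈ 2.000
  cycle 1 → 0 → 1: weight = 16, length = 2, mean = 16/2 ≈ 8.000
Minimum mean = 2.000, attained e.g. along the cycle 0 → 2 → 0 with weight 4 and length 2. So λ(A) = 4/2 = 2.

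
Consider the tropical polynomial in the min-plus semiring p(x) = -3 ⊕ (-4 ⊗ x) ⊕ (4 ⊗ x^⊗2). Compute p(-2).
p(-2) = -6

A tropical monomial a ⊗ x^⊗i evaluates to a + i · x. Evaluating each term at x = -2:
  Term 0 contributes -3 + 0 · -2 = -3
  Term 1 contributes -4 + 1 · -2 = -6
  Term 2 contributes 4 + 2 · -2 = 0
p(-2) = ⊕ of these = min[-3, -6, 0] = -6.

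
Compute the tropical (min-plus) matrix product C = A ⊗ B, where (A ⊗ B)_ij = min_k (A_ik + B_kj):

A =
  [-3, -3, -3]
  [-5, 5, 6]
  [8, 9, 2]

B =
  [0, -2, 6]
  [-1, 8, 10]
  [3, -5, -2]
A ⊗ B =
  [-4, -8, -5]
  [-5, -7, 1]
  [5, -3, 0]

Apply the min-plus product entry-by-entry:
  C[0][0] = min over k of (A[0][0] + B[0][0] = -3 + 0 = -3, A[0][1] + B[1][0] = -3 + -1 = -4, A[0][2] + B[2][0] = -3 + 3 = 0) = -4 (attained at k = 1)
  C[0][1] = min over k of (A[0][0] + B[0][1] = -3 + -2 = -5, A[0][1] + B[1][1] = -3 + 8 = 5, A[0][2] + B[2][1] = -3 + -5 = -8) = -8 (attained at k = 2)
  C[0][2] = min over k of (A[0][0] + B[0][2] = -3 + 6 = 3, A[0][1] + B[1][2] = -3 + 10 = 7, A[0][2] + B[2][2] = -3 + -2 = -5) = -5 (attained at k = 2)
  C[1][0] = min over k of (A[1][0] + B[0][0] = -5 + 0 = -5, A[1][1] + B[1][0] = 5 + -1 = 4, A[1][2] + B[2][0] = 6 + 3 = 9) = -5 (attained at k = 0)
  C[1][1] = min over k of (A[1][0] + B[0][1] = -5 + -2 = -7, A[1][1] + B[1][1] = 5 + 8 = 13, A[1][2] + B[2][1] = 6 + -5 = 1) = -7 (attained at k = 0)
  C[1][2] = min over k of (A[1][0] + B[0][2] = -5 + 6 = 1, A[1][1] + B[1][2] = 5 + 10 = 15, A[1][2] + B[2][2] = 6 + -2 = 4) = 1 (attained at k = 0)
  C[2][0] = min over k of (A[2][0] + B[0][0] = 8 + 0 = 8, A[2][1] + B[1][0] = 9 + -1 = 8, A[2][2] + B[2][0] = 2 + 3 = 5) = 5 (attained at k = 2)
  C[2][1] = min over k of (A[2][0] + B[0][1] = 8 + -2 = 6, A[2][1] + B[1][1] = 9 + 8 = 17, A[2][2] + B[2][1] = 2 + -5 = -3) = -3 (attained at k = 2)
  C[2][2] = min over k of (A[2][0] + B[0][2] = 8 + 6 = 14, A[2][1] + B[1][2] = 9 + 10 = 19, A[2][2] + B[2][2] = 2 + -2 = 0) = 0 (attained at k = 2)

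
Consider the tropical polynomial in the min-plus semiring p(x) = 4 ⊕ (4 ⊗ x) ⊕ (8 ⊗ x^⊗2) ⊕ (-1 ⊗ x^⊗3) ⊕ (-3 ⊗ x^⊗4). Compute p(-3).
p(-3) = -15

A tropical monomial a ⊗ x^⊗i evaluates to a + i · x. Evaluating each term at x = -3:
  Term 0 contributes 4 + 0 · -3 = 4
  Term 1 contributes 4 + 1 · -3 = 1
  Term 2 contributes 8 + 2 · -3 = 2
  Term 3 contributes -1 + 3 · -3 = -10
  Term 4 contributes -3 + 4 · -3 = -15
p(-3) = ⊕ of these = min[4, 1, 2, -10, -15] = -15.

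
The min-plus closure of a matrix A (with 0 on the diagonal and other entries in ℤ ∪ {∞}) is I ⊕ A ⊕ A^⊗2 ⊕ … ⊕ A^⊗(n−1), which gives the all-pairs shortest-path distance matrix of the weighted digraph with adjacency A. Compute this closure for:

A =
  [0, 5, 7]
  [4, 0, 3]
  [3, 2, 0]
Closure =
  [0, 5, 7]
  [4, 0, 3]
  [3, 2, 0]

This is the Floyd-Warshall all-pairs shortest-path computation. For each intermediate vertex k = 0, 1, …, 2, update dist[i][j] ← min(dist[i][j], dist[i][k] + dist[k][j]). The final matrix gives, for each (i, j), the minimum total weight of any directed path from i to j (possibly empty when i = j).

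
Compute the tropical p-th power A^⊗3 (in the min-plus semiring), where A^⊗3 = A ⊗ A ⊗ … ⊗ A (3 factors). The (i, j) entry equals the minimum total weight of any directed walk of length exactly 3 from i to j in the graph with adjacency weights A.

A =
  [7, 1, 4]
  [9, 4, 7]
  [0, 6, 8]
A^⊗3 =
  [8, 5, 8]
  [11, 8, 11]
  [4, 5, 8]

Each entry (A^⊗3)_ij equals the minimum over all length-3 walks i = v_0 → v_1 → … → v_3 = j of Σ_t A[v_t][v_{t+1}]. For example, for (i, j) = (0, 2) we minimise over 9 possible intermediate vertex sequences; the minimum is 8, attained along the walk 0 → 2 → 0 → 2.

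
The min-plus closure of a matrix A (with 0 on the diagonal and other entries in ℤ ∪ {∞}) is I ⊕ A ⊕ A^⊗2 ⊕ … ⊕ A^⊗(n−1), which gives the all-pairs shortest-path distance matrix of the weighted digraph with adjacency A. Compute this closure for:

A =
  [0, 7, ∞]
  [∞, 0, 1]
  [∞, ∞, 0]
Closure =
  [0, 7, 8]
  [∞, 0, 1]
  [∞, ∞, 0]

This is the Floyd-Warshall all-pairs shortest-path computation. For each intermediate vertex k = 0, 1, …, 2, update dist[i][j] ← min(dist[i][j], dist[i][k] + dist[k][j]). The final matrix gives, for each (i, j), the minimum total weight of any directed path from i to j (possibly empty when i = j).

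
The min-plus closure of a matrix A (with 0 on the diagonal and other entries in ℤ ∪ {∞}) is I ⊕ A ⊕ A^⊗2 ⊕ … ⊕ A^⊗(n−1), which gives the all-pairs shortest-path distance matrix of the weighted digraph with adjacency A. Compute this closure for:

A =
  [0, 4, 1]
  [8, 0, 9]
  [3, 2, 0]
Closure =
  [0, 3, 1]
  [8, 0, 9]
  [3, 2, 0]

This is the Floyd-Warshall all-pairs shortest-path computation. For each intermediate vertex k = 0, 1, …, 2, update dist[i][j] ← min(dist[i][j], dist[i][k] + dist[k][j]). The final matrix gives, for each (i, j), the minimum total weight of any directed path from i to j (possibly empty when i = j).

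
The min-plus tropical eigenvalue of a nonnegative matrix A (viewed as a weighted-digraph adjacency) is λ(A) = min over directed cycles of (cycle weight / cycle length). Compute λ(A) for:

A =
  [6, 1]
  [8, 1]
λ(A) = 1

Enumerate directed cycles and compute their means (weight / length). Sample:
  cycle 0 → 0: weight = 6, length = 1, mean = 6/1 ≈ 6.000
  cycle 1 → 1: weight = 1, length = 1, mean = 1/1 ≈ 1.000
  cycle 0 → 1 → 0: weight = 9, length = 2, mean = 9/2 ≈ 4.500
  cycle 1 → 0 → 1: weight = 9, length = 2, mean = 9/2 ≈ 4.500
Minimum mean = 1.000, attained e.g. along the cycle 1 → 1 with weight 1 and length 1. So λ(A) = 1/1 = 1.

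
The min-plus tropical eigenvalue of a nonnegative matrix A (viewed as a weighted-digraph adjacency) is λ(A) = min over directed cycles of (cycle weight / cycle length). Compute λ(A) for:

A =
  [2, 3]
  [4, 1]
λ(A) = 1

Enumerate directed cycles and compute their means (weight / length). Sample:
  cycle 0 → 0: weight = 2, length = 1, mean = 2/1 ≈ 2.000
  cycle 1 → 1: weight = 1, length = 1, mean = 1/1 ≈ 1.000
  cycle 0 → 1 → 0: weight = 7, length = 2, mean = 7/2 ≈ 3.500
  cycle 1 → 0 → 1: weight = 7, length = 2, mean = 7/2 ≈ 3.500
Minimum mean = 1.000, attained e.g. along the cycle 1 → 1 with weight 1 and length 1. So λ(A) = 1/1 = 1.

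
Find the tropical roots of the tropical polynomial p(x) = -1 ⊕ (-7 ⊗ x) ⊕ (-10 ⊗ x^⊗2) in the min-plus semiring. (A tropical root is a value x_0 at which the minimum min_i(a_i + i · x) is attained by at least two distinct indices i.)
Roots: {3, 6}

Each tropical root is a break point of the lower envelope of the lines y = a_i + i · x (there are 3 lines, with slopes 0, 1, ..., 2). Only the lines that attain the minimum somewhere contribute to roots; other lines are dominated. Here the surviving (envelope) indices are i = 2, i = 1, i = 0.
Intersections between consecutive envelope lines give the roots: for adjacent envelope indices i < j the intersection is x = (a_i − a_j) / (j − i). Reading off the sorted break points: {3, 6}.
Verification: at each break x_0, at least two indices attain the minimum of min_i(a_i + i · x_0).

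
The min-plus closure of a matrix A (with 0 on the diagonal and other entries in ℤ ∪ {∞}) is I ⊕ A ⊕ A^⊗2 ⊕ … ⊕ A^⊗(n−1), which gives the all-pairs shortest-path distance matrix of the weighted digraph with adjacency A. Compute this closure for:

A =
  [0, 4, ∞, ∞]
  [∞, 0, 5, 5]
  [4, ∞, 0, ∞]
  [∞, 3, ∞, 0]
Closure =
  [0, 4, 9, 9]
  [9, 0, 5, 5]
  [4, 8, 0, 13]
  [12, 3, 8, 0]

This is the Floyd-Warshall all-pairs shortest-path computation. For each intermediate vertex k = 0, 1, …, 3, update dist[i][j] ← min(dist[i][j], dist[i][k] + dist[k][j]). The final matrix gives, for each (i, j), the minimum total weight of any directed path from i to j (possibly empty when i = j).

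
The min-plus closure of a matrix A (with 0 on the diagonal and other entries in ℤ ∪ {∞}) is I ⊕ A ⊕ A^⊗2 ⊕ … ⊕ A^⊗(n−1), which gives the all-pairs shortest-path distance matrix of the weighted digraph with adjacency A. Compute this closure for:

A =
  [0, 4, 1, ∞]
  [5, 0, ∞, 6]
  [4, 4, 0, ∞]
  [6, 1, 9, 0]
Closure =
  [0, 4, 1, 10]
  [5, 0, 6, 6]
  [4, 4, 0, 10]
  [6, 1, 7, 0]

This is the Floyd-Warshall all-pairs shortest-path computation. For each intermediate vertex k = 0, 1, …, 3, update dist[i][j] ← min(dist[i][j], dist[i][k] + dist[k][j]). The final matrix gives, for each (i, j), the minimum total weight of any directed path from i to j (possibly empty when i = j).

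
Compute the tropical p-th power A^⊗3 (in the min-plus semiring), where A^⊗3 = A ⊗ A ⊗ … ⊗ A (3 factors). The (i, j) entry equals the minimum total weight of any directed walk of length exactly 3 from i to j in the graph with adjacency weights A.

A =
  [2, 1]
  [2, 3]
A^⊗3 =
  [5, 4]
  [5, 5]

Each entry (A^⊗3)_ij equals the minimum over all length-3 walks i = v_0 → v_1 → … → v_3 = j of Σ_t A[v_t][v_{t+1}]. For example, for (i, j) = (0, 1) we minimise over 4 possible intermediate vertex sequences; the minimum is 4, attained along the walk 0 → 1 → 0 → 1.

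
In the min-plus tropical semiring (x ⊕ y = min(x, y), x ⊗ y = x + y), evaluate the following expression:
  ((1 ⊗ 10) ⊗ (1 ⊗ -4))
((1 ⊗ 10) ⊗ (1 ⊗ -4)) = 8

Expand innermost to outermost. Recall ⊕ takes the minimum of its arguments and ⊗ takes their sum. Working out the expression ((1 ⊗ 10) ⊗ (1 ⊗ -4)) gives 8.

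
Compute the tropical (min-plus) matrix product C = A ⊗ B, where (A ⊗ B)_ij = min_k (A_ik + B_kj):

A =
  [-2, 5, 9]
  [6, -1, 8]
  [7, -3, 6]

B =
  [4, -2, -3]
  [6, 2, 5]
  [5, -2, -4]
A ⊗ B =
  [2, -4, -5]
  [5, 1, 3]
  [3, -1, 2]

Apply the min-plus product entry-by-entry:
  C[0][0] = min over k of (A[0][0] + B[0][0] = -2 + 4 = 2, A[0][1] + B[1][0] = 5 + 6 = 11, A[0][2] + B[2][0] = 9 + 5 = 14) = 2 (attained at k = 0)
  C[0][1] = min over k of (A[0][0] + B[0][1] = -2 + -2 = -4, A[0][1] + B[1][1] = 5 + 2 = 7, A[0][2] + B[2][1] = 9 + -2 = 7) = -4 (attained at k = 0)
  C[0][2] = min over k of (A[0][0] + B[0][2] = -2 + -3 = -5, A[0][1] + B[1][2] = 5 + 5 = 10, A[0][2] + B[2][2] = 9 + -4 = 5) = -5 (attained at k = 0)
  C[1][0] = min over k of (A[1][0] + B[0][0] = 6 + 4 = 10, A[1][1] + B[1][0] = -1 + 6 = 5, A[1][2] + B[2][0] = 8 + 5 = 13) = 5 (attained at k = 1)
  C[1][1] = min over k of (A[1][0] + B[0][1] = 6 + -2 = 4, A[1][1] + B[1][1] = -1 + 2 = 1, A[1][2] + B[2][1] = 8 + -2 = 6) = 1 (attained at k = 1)
  C[1][2] = min over k of (A[1][0] + B[0][2] = 6 + -3 = 3, A[1][1] + B[1][2] = -1 + 5 = 4, A[1][2] + B[2][2] = 8 + -4 = 4) = 3 (attained at k = 0)
  C[2][0] = min over k of (A[2][0] + B[0][0] = 7 + 4 = 11, A[2][1] + B[1][0] = -3 + 6 = 3, A[2][2] + B[2][0] = 6 + 5 = 11) = 3 (attained at k = 1)
  C[2][1] = min over k of (A[2][0] + B[0][1] = 7 + -2 = 5, A[2][1] + B[1][1] = -3 + 2 = -1, A[2][2] + B[2][1] = 6 + -2 = 4) = -1 (attained at k = 1)
  C[2][2] = min over k of (A[2][0] + B[0][2] = 7 + -3 = 4, A[2][1] + B[1][2] = -3 + 5 = 2, A[2][2] + B[2][2] = 6 + -4 = 2) = 2 (attained at k = 1)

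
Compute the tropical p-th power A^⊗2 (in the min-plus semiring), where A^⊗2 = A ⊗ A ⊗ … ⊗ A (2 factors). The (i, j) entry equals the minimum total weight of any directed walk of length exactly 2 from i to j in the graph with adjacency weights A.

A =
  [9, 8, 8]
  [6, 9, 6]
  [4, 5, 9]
A^⊗2 =
  [12, 13, 14]
  [10, 11, 14]
  [11, 12, 11]

Each entry (A^⊗2)_ij equals the minimum over all length-2 walks i = v_0 → v_1 → … → v_2 = j of Σ_t A[v_t][v_{t+1}]. For example, for (i, j) = (0, 2) we minimise over 3 possible intermediate vertex sequences; the minimum is 14, attained along the walk 0 → 1 → 2.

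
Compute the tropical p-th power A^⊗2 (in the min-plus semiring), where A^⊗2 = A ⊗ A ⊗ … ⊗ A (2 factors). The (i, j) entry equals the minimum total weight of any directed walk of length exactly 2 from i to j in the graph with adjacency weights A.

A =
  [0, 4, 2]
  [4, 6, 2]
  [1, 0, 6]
A^⊗2 =
  [0, 2, 2]
  [3, 2, 6]
  [1, 5, 2]

Each entry (A^⊗2)_ij equals the minimum over all length-2 walks i = v_0 → v_1 → … → v_2 = j of Σ_t A[v_t][v_{t+1}]. For example, for (i, j) = (0, 2) we minimise over 3 possible intermediate vertex sequences; the minimum is 2, attained along the walk 0 → 0 → 2.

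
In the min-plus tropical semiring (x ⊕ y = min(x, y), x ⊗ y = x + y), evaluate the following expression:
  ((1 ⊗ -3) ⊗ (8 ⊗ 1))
((1 ⊗ -3) ⊗ (8 ⊗ 1)) = 7

Expand innermost to outermost. Recall ⊕ takes the minimum of its arguments and ⊗ takes their sum. Working out the expression ((1 ⊗ -3) ⊗ (8 ⊗ 1)) gives 7.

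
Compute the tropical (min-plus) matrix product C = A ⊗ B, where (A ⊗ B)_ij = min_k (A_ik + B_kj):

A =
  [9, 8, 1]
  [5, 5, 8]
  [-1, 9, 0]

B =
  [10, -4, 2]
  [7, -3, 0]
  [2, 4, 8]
A ⊗ B =
  [3, 5, 8]
  [10, 1, 5]
  [2, -5, 1]

Apply the min-plus product entry-by-entry:
  C[0][0] = min over k of (A[0][0] + B[0][0] = 9 + 10 = 19, A[0][1] + B[1][0] = 8 + 7 = 15, A[0][2] + B[2][0] = 1 + 2 = 3) = 3 (attained at k = 2)
  C[0][1] = min over k of (A[0][0] + B[0][1] = 9 + -4 = 5, A[0][1] + B[1][1] = 8 + -3 = 5, A[0][2] + B[2][1] = 1 + 4 = 5) = 5 (attained at k = 0)
  C[0][2] = min over k of (A[0][0] + B[0][2] = 9 + 2 = 11, A[0][1] + B[1][2] = 8 + 0 = 8, A[0][2] + B[2][2] = 1 + 8 = 9) = 8 (attained at k = 1)
  C[1][0] = min over k of (A[1][0] + B[0][0] = 5 + 10 = 15, A[1][1] + B[1][0] = 5 + 7 = 12, A[1][2] + B[2][0] = 8 + 2 = 10) = 10 (attained at k = 2)
  C[1][1] = min over k of (A[1][0] + B[0][1] = 5 + -4 = 1, A[1][1] + B[1][1] = 5 + -3 = 2, A[1][2] + B[2][1] = 8 + 4 = 12) = 1 (attained at k = 0)
  C[1][2] = min over k of (A[1][0] + B[0][2] = 5 + 2 = 7, A[1][1] + B[1][2] = 5 + 0 = 5, A[1][2] + B[2][2] = 8 + 8 = 16) = 5 (attained at k = 1)
  C[2][0] = min over k of (A[2][0] + B[0][0] = -1 + 10 = 9, A[2][1] + B[1][0] = 9 + 7 = 16, A[2][2] + B[2][0] = 0 + 2 = 2) = 2 (attained at k = 2)
  C[2][1] = min over k of (A[2][0] + B[0][1] = -1 + -4 = -5, A[2][1] + B[1][1] = 9 + -3 = 6, A[2][2] + B[2][1] = 0 + 4 = 4) = -5 (attained at k = 0)
  C[2][2] = min over k of (A[2][0] + B[0][2] = -1 + 2 = 1, A[2][1] + B[1][2] = 9 + 0 = 9, A[2][2] + B[2][2] = 0 + 8 = 8) = 1 (attained at k = 0)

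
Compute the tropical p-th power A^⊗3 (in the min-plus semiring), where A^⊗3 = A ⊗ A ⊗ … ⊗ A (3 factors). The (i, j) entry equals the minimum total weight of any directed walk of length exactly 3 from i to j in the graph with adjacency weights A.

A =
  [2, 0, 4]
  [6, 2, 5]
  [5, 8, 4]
A^⊗3 =
  [6, 4, 7]
  [10, 6, 9]
  [9, 7, 10]

Each entry (A^⊗3)_ij equals the minimum over all length-3 walks i = v_0 → v_1 → … → v_3 = j of Σ_t A[v_t][v_{t+1}]. For example, for (i, j) = (0, 2) we minimise over 9 possible intermediate vertex sequences; the minimum is 7, attained along the walk 0 → 0 → 1 → 2.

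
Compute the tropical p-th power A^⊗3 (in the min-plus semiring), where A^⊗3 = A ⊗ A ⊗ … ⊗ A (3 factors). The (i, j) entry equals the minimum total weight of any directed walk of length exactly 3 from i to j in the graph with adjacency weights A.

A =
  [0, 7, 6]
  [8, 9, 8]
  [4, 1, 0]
A^⊗3 =
  [0, 7, 6]
  [8, 9, 8]
  [4, 1, 0]

Each entry (A^⊗3)_ij equals the minimum over all length-3 walks i = v_0 → v_1 → … → v_3 = j of Σ_t A[v_t][v_{t+1}]. For example, for (i, j) = (0, 2) we minimise over 9 possible intermediate vertex sequences; the minimum is 6, attained along the walk 0 → 0 → 0 → 2.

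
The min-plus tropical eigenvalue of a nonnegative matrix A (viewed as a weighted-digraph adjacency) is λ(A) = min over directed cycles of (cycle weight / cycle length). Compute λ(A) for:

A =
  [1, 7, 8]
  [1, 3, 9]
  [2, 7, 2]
λ(A) = 1

Enumerate directed cycles and compute their means (weight / length). Sample:
  cycle 0 → 0: weight = 1, length = 1, mean = 1/1 ≈ 1.000
  cycle 1 → 1: weight = 3, length = 1, mean = 3/1 ≈ 3.000
  cycle 2 → 2: weight = 2, length = 1, mean = 2/1 ≈ 2.000
  cycle 0 → 1 → 0: weight = 8, length = 2, mean = 8/2 ≈ 4.000
  cycle 0 → 2 → 0: weight = 10, length = 2, mean = 10/2 ≈ 5.000
  cycle 1 → 0 → 1: weight = 8, length = 2, mean = 8/2 ≈ 4.000
Minimum mean = 1.000, attained e.g. along the cycle 0 → 0 with weight 1 and length 1. So λ(A) = 1/1 = 1.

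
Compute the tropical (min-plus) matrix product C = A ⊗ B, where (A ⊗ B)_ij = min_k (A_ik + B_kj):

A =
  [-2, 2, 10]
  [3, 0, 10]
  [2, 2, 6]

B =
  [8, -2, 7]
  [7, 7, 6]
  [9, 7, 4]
A ⊗ B =
  [6, -4, 5]
  [7, 1, 6]
  [9, 0, 8]

Apply the min-plus product entry-by-entry:
  C[0][0] = min over k of (A[0][0] + B[0][0] = -2 + 8 = 6, A[0][1] + B[1][0] = 2 + 7 = 9, A[0][2] + B[2][0] = 10 + 9 = 19) = 6 (attained at k = 0)
  C[0][1] = min over k of (A[0][0] + B[0][1] = -2 + -2 = -4, A[0][1] + B[1][1] = 2 + 7 = 9, A[0][2] + B[2][1] = 10 + 7 = 17) = -4 (attained at k = 0)
  C[0][2] = min over k of (A[0][0] + B[0][2] = -2 + 7 = 5, A[0][1] + B[1][2] = 2 + 6 = 8, A[0][2] + B[2][2] = 10 + 4 = 14) = 5 (attained at k = 0)
  C[1][0] = min over k of (A[1][0] + B[0][0] = 3 + 8 = 11, A[1][1] + B[1][0] = 0 + 7 = 7, A[1][2] + B[2][0] = 10 + 9 = 19) = 7 (attained at k = 1)
  C[1][1] = min over k of (A[1][0] + B[0][1] = 3 + -2 = 1, A[1][1] + B[1][1] = 0 + 7 = 7, A[1][2] + B[2][1] = 10 + 7 = 17) = 1 (attained at k = 0)
  C[1][2] = min over k of (A[1][0] + B[0][2] = 3 + 7 = 10, A[1][1] + B[1][2] = 0 + 6 = 6, A[1][2] + B[2][2] = 10 + 4 = 14) = 6 (attained at k = 1)
  C[2][0] = min over k of (A[2][0] + B[0][0] = 2 + 8 = 10, A[2][1] + B[1][0] = 2 + 7 = 9, A[2][2] + B[2][0] = 6 + 9 = 15) = 9 (attained at k = 1)
  C[2][1] = min over k of (A[2][0] + B[0][1] = 2 + -2 = 0, A[2][1] + B[1][1] = 2 + 7 = 9, A[2][2] + B[2][1] = 6 + 7 = 13) = 0 (attained at k = 0)
  C[2][2] = min over k of (A[2][0] + B[0][2] = 2 + 7 = 9, A[2][1] + B[1][2] = 2 + 6 = 8, A[2][2] + B[2][2] = 6 + 4 = 10) = 8 (attained at k = 1)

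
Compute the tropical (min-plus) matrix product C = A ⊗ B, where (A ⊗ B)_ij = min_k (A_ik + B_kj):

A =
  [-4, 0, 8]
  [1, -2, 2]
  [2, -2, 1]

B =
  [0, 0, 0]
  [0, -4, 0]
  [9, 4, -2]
A ⊗ B =
  [-4, -4, -4]
  [-2, -6, -2]
  [-2, -6, -2]

Apply the min-plus product entry-by-entry:
  C[0][0] = min over k of (A[0][0] + B[0][0] = -4 + 0 = -4, A[0][1] + B[1][0] = 0 + 0 = 0, A[0][2] + B[2][0] = 8 + 9 = 17) = -4 (attained at k = 0)
  C[0][1] = min over k of (A[0][0] + B[0][1] = -4 + 0 = -4, A[0][1] + B[1][1] = 0 + -4 = -4, A[0][2] + B[2][1] = 8 + 4 = 12) = -4 (attained at k = 0)
  C[0][2] = min over k of (A[0][0] + B[0][2] = -4 + 0 = -4, A[0][1] + B[1][2] = 0 + 0 = 0, A[0][2] + B[2][2] = 8 + -2 = 6) = -4 (attained at k = 0)
  C[1][0] = min over k of (A[1][0] + B[0][0] = 1 + 0 = 1, A[1][1] + B[1][0] = -2 + 0 = -2, A[1][2] + B[2][0] = 2 + 9 = 11) = -2 (attained at k = 1)
  C[1][1] = min over k of (A[1][0] + B[0][1] = 1 + 0 = 1, A[1][1] + B[1][1] = -2 + -4 = -6, A[1][2] + B[2][1] = 2 + 4 = 6) = -6 (attained at k = 1)
  C[1][2] = min over k of (A[1][0] + B[0][2] = 1 + 0 = 1, A[1][1] + B[1][2] = -2 + 0 = -2, A[1][2] + B[2][2] = 2 + -2 = 0) = -2 (attained at k = 1)
  C[2][0] = min over k of (A[2][0] + B[0][0] = 2 + 0 = 2, A[2][1] + B[1][0] = -2 + 0 = -2, A[2][2] + B[2][0] = 1 + 9 = 10) = -2 (attained at k = 1)
  C[2][1] = min over k of (A[2][0] + B[0][1] = 2 + 0 = 2, A[2][1] + B[1][1] = -2 + -4 = -6, A[2][2] + B[2][1] = 1 + 4 = 5) = -6 (attained at k = 1)
  C[2][2] = min over k of (A[2][0] + B[0][2] = 2 + 0 = 2, A[2][1] + B[1][2] = -2 + 0 = -2, A[2][2] + B[2][2] = 1 + -2 = -1) = -2 (attained at k = 1)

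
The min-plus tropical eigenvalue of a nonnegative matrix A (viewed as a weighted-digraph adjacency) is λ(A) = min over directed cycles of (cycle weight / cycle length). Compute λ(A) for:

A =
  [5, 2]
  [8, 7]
λ(A) = 5

Enumerate directed cycles and compute their means (weight / length). Sample:
  cycle 0 → 0: weight = 5, length = 1, mean = 5/1 ≈ 5.000
  cycle 1 → 1: weight = 7, length = 1, mean = 7/1 ≈ 7.000
  cycle 0 → 1 → 0: weight = 10, length = 2, mean = 10/2 ≈ 5.000
  cycle 1 → 0 → 1: weight = 10, length = 2, mean = 10/2 ≈ 5.000
Minimum mean = 5.000, attained e.g. along the cycle 0 → 0 with weight 5 and length 1. So λ(A) = 5/1 = 5.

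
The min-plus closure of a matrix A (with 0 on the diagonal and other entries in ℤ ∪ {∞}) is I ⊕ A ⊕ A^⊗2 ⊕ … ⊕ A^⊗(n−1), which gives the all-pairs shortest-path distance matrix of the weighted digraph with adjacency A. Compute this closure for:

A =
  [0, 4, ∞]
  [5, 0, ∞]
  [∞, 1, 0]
Closure =
  [0, 4, ∞]
  [5, 0, ∞]
  [6, 1, 0]

This is the Floyd-Warshall all-pairs shortest-path computation. For each intermediate vertex k = 0, 1, …, 2, update dist[i][j] ← min(dist[i][j], dist[i][k] + dist[k][j]). The final matrix gives, for each (i, j), the minimum total weight of any directed path from i to j (possibly empty when i = j).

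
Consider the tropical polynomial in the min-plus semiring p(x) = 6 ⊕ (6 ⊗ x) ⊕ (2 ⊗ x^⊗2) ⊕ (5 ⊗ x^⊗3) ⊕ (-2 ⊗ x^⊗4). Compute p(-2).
p(-2) = -10

A tropical monomial a ⊗ x^⊗i evaluates to a + i · x. Evaluating each term at x = -2:
  Term 0 contributes 6 + 0 · -2 = 6
  Term 1 contributes 6 + 1 · -2 = 4
  Term 2 contributes 2 + 2 · -2 = -2
  Term 3 contributes 5 + 3 · -2 = -1
  Term 4 contributes -2 + 4 · -2 = -10
p(-2) = ⊕ of these = min[6, 4, -2, -1, -10] = -10.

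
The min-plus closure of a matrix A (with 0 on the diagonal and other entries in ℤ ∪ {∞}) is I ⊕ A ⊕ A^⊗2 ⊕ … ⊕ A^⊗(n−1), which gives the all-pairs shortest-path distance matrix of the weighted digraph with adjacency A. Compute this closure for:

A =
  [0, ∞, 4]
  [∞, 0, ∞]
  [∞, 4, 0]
Closure =
  [0, 8, 4]
  [∞, 0, ∞]
  [∞, 4, 0]

This is the Floyd-Warshall all-pairs shortest-path computation. For each intermediate vertex k = 0, 1, …, 2, update dist[i][j] ← min(dist[i][j], dist[i][k] + dist[k][j]). The final matrix gives, for each (i, j), the minimum total weight of any directed path from i to j (possibly empty when i = j).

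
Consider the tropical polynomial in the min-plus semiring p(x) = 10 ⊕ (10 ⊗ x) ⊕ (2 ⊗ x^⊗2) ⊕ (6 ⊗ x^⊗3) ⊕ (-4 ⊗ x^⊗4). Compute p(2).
p(2) = 4

A tropical monomial a ⊗ x^⊗i evaluates to a + i · x. Evaluating each term at x = 2:
  Term 0 contributes 10 + 0 · 2 = 10
  Term 1 contributes 10 + 1 · 2 = 12
  Term 2 contributes 2 + 2 · 2 = 6
  Term 3 contributes 6 + 3 · 2 = 12
  Term 4 contributes -4 + 4 · 2 = 4
p(2) = ⊕ of these = min[10, 12, 6, 12, 4] = 4.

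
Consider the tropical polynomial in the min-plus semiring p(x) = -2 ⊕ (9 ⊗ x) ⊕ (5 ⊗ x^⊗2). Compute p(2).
p(2) = -2

A tropical monomial a ⊗ x^⊗i evaluates to a + i · x. Evaluating each term at x = 2:
  Term 0 contributes -2 + 0 · 2 = -2
  Term 1 contributes 9 + 1 · 2 = 11
  Term 2 contributes 5 + 2 · 2 = 9
p(2) = ⊕ of these = min[-2, 11, 9] = -2.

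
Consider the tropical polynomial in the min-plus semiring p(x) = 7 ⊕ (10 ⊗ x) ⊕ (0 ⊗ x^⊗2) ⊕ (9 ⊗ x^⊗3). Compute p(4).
p(4) = 7

A tropical monomial a ⊗ x^⊗i evaluates to a + i · x. Evaluating each term at x = 4:
  Term 0 contributes 7 + 0 · 4 = 7
  Term 1 contributes 10 + 1 · 4 = 14
  Term 2 contributes 0 + 2 · 4 = 8
  Term 3 contributes 9 + 3 · 4 = 21
p(4) = ⊕ of these = min[7, 14, 8, 21] = 7.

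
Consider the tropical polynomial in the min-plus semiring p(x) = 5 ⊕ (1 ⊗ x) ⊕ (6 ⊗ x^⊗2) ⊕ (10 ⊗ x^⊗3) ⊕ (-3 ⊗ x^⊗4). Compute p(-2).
p(-2) = -11

A tropical monomial a ⊗ x^⊗i evaluates to a + i · x. Evaluating each term at x = -2:
  Term 0 contributes 5 + 0 · -2 = 5
  Term 1 contributes 1 + 1 · -2 = -1
  Term 2 contributes 6 + 2 · -2 = 2
  Term 3 contributes 10 + 3 · -2 = 4
  Term 4 contributes -3 + 4 · -2 = -11
p(-2) = ⊕ of these = min[5, -1, 2, 4, -11] = -11.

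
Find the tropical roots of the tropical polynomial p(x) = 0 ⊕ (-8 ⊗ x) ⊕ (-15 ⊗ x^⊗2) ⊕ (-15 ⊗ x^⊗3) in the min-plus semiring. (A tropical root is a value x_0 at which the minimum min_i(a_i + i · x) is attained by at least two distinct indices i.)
Roots: {0, 7, 8}

Each tropical root is a break point of the lower envelope of the lines y = a_i + i · x (there are 4 lines, with slopes 0, 1, ..., 3). Only the lines that attain the minimum somewhere contribute to roots; other lines are dominated. Here the surviving (envelope) indices are i = 3, i = 2, i = 1, i = 0.
Intersections between consecutive envelope lines give the roots: for adjacent envelope indices i < j the intersection is x = (a_i − a_j) / (j − i). Reading off the sorted break points: {0, 7, 8}.
Verification: at each break x_0, at least two indices attain the minimum of min_i(a_i + i · x_0).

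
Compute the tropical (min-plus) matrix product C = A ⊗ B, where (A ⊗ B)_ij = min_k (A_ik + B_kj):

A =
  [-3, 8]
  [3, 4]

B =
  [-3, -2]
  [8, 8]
A ⊗ B =
  [-6, -5]
  [0, 1]

Apply the min-plus product entry-by-entry:
  C[0][0] = min over k of (A[0][0] + B[0][0] = -3 + -3 = -6, A[0][1] + B[1][0] = 8 + 8 = 16) = -6 (attained at k = 0)
  C[0][1] = min over k of (A[0][0] + B[0][1] = -3 + -2 = -5, A[0][1] + B[1][1] = 8 + 8 = 16) = -5 (attained at k = 0)
  C[1][0] = min over k of (A[1][0] + B[0][0] = 3 + -3 = 0, A[1][1] + B[1][0] = 4 + 8 = 12) = 0 (attained at k = 0)
  C[1][1] = min over k of (A[1][0] + B[0][1] = 3 + -2 = 1, A[1][1] + B[1][1] = 4 + 8 = 12) = 1 (attained at k = 0)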